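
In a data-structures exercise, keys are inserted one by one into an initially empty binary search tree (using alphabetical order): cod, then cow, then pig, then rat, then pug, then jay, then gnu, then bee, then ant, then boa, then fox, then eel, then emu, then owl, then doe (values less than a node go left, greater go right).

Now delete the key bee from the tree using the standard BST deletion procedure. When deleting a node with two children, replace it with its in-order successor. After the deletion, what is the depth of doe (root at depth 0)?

Insert cod: tree is empty, so cod becomes the root.
Insert cow: cow > cod → go right. Place as right child of cod.
Insert pig: pig > cod → go right; pig > cow → go right. Place as right child of cow.
Insert rat: rat > cod → go right; rat > cow → go right; rat > pig → go right. Place as right child of pig.
Insert pug: pug > cod → go right; pug > cow → go right; pug > pig → go right; pug < rat → go left. Place as left child of rat.
Insert jay: jay > cod → go right; jay > cow → go right; jay < pig → go left. Place as left child of pig.
Insert gnu: gnu > cod → go right; gnu > cow → go right; gnu < pig → go left; gnu < jay → go left. Place as left child of jay.
Insert bee: bee < cod → go left. Place as left child of cod.
Insert ant: ant < cod → go left; ant < bee → go left. Place as left child of bee.
Insert boa: boa < cod → go left; boa > bee → go right. Place as right child of bee.
Insert fox: fox > cod → go right; fox > cow → go right; fox < pig → go left; fox < jay → go left; fox < gnu → go left. Place as left child of gnu.
Insert eel: eel > cod → go right; eel > cow → go right; eel < pig → go left; eel < jay → go left; eel < gnu → go left; eel < fox → go left. Place as left child of fox.
Insert emu: emu > cod → go right; emu > cow → go right; emu < pig → go left; emu < jay → go left; emu < gnu → go left; emu < fox → go left; emu > eel → go right. Place as right child of eel.
Insert owl: owl > cod → go right; owl > cow → go right; owl < pig → go left; owl > jay → go right. Place as right child of jay.
Insert doe: doe > cod → go right; doe > cow → go right; doe < pig → go left; doe < jay → go left; doe < gnu → go left; doe < fox → go left; doe < eel → go left. Place as left child of eel.

Delete bee (two children — replace with in-order successor).
After deletion, path to doe: cod → cow → pig → jay → gnu → fox → eel → doe.

7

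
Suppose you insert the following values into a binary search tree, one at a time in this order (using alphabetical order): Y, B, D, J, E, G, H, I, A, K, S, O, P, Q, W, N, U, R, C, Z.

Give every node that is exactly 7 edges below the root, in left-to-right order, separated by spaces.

Y: root
B: left child of Y (depth 1)
D: right child of B (depth 2)
J: right child of D (depth 3)
E: left child of J (depth 4)
G: right child of E (depth 5)
H: right child of G (depth 6)
I: right child of H (depth 7)
A: left child of B (depth 2)
K: right child of J (depth 4)
S: right child of K (depth 5)
O: left child of S (depth 6)
P: right child of O (depth 7)
Q: right child of P (depth 8)
W: right child of S (depth 6)
N: left child of O (depth 7)
U: left child of W (depth 7)
R: right child of Q (depth 9)
C: left child of D (depth 3)
Z: right child of Y (depth 1)

I N P U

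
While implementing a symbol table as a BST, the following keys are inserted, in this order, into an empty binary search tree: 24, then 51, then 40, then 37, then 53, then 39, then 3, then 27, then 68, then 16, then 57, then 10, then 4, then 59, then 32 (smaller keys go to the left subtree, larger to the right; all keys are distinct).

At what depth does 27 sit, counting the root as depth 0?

4

Insert 24: tree is empty, so 24 becomes the root.
Insert 51: 51 > 24 → go right. Place as right child of 24.
Insert 40: 40 > 24 → go right; 40 < 51 → go left. Place as left child of 51.
Insert 37: 37 > 24 → go right; 37 < 51 → go left; 37 < 40 → go left. Place as left child of 40.
Insert 53: 53 > 24 → go right; 53 > 51 → go right. Place as right child of 51.
Insert 39: 39 > 24 → go right; 39 < 51 → go left; 39 < 40 → go left; 39 > 37 → go right. Place as right child of 37.
Insert 3: 3 < 24 → go left. Place as left child of 24.
Insert 27: 27 > 24 → go right; 27 < 51 → go left; 27 < 40 → go left; 27 < 37 → go left. Place as left child of 37.
Insert 68: 68 > 24 → go right; 68 > 51 → go right; 68 > 53 → go right. Place as right child of 53.
Insert 16: 16 < 24 → go left; 16 > 3 → go right. Place as right child of 3.
Insert 57: 57 > 24 → go right; 57 > 51 → go right; 57 > 53 → go right; 57 < 68 → go left. Place as left child of 68.
Insert 10: 10 < 24 → go left; 10 > 3 → go right; 10 < 16 → go left. Place as left child of 16.
Insert 4: 4 < 24 → go left; 4 > 3 → go right; 4 < 16 → go left; 4 < 10 → go left. Place as left child of 10.
Insert 59: 59 > 24 → go right; 59 > 51 → go right; 59 > 53 → go right; 59 < 68 → go left; 59 > 57 → go right. Place as right child of 57.
Insert 32: 32 > 24 → go right; 32 < 51 → go left; 32 < 40 → go left; 32 < 37 → go left; 32 > 27 → go right. Place as right child of 27.

Path to 27: 24 → 51 → 40 → 37 → 27, which is 4 edges.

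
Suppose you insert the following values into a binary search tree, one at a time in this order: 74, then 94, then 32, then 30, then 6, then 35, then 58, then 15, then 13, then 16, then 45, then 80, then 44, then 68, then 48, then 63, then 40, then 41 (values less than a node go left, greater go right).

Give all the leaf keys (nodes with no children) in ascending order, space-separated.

Insert 74: tree is empty, so 74 becomes the root.
Insert 94: 94 > 74 → go right. Place as right child of 74.
Insert 32: 32 < 74 → go left. Place as left child of 74.
Insert 30: 30 < 74 → go left; 30 < 32 → go left. Place as left child of 32.
Insert 6: 6 < 74 → go left; 6 < 32 → go left; 6 < 30 → go left. Place as left child of 30.
Insert 35: 35 < 74 → go left; 35 > 32 → go right. Place as right child of 32.
Insert 58: 58 < 74 → go left; 58 > 32 → go right; 58 > 35 → go right. Place as right child of 35.
Insert 15: 15 < 74 → go left; 15 < 32 → go left; 15 < 30 → go left; 15 > 6 → go right. Place as right child of 6.
Insert 13: 13 < 74 → go left; 13 < 32 → go left; 13 < 30 → go left; 13 > 6 → go right; 13 < 15 → go left. Place as left child of 15.
Insert 16: 16 < 74 → go left; 16 < 32 → go left; 16 < 30 → go left; 16 > 6 → go right; 16 > 15 → go right. Place as right child of 15.
Insert 45: 45 < 74 → go left; 45 > 32 → go right; 45 > 35 → go right; 45 < 58 → go left. Place as left child of 58.
Insert 80: 80 > 74 → go right; 80 < 94 → go left. Place as left child of 94.
Insert 44: 44 < 74 → go left; 44 > 32 → go right; 44 > 35 → go right; 44 < 58 → go left; 44 < 45 → go left. Place as left child of 45.
Insert 68: 68 < 74 → go left; 68 > 32 → go right; 68 > 35 → go right; 68 > 58 → go right. Place as right child of 58.
Insert 48: 48 < 74 → go left; 48 > 32 → go right; 48 > 35 → go right; 48 < 58 → go left; 48 > 45 → go right. Place as right child of 45.
Insert 63: 63 < 74 → go left; 63 > 32 → go right; 63 > 35 → go right; 63 > 58 → go right; 63 < 68 → go left. Place as left child of 68.
Insert 40: 40 < 74 → go left; 40 > 32 → go right; 40 > 35 → go right; 40 < 58 → go left; 40 < 45 → go left; 40 < 44 → go left. Place as left child of 44.
Insert 41: 41 < 74 → go left; 41 > 32 → go right; 41 > 35 → go right; 41 < 58 → go left; 41 < 45 → go left; 41 < 44 → go left; 41 > 40 → go right. Place as right child of 40.

13 16 41 48 63 80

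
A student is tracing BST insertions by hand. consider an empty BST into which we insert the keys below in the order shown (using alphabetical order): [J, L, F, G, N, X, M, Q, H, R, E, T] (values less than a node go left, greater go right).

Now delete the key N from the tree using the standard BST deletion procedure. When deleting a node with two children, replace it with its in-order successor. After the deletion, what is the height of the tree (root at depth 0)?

Resulting structure (node: left, right):
  J: L=F, R=L
  L: L=–, R=N
  F: L=E, R=G
  G: L=–, R=H
  N: L=M, R=X
  X: L=Q, R=–
  M: L=–, R=–
  Q: L=–, R=R
  H: L=–, R=–
  R: L=–, R=T
  E: L=–, R=–
  T: L=–, R=–

Delete N (two children — replace with in-order successor).
After deletion, deepest node is T at depth 5.

5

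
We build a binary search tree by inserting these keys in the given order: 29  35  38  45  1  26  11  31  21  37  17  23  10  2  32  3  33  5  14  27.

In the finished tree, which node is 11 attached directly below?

Resulting structure (node: left, right):
  29: L=1, R=35
  35: L=31, R=38
  38: L=37, R=45
  45: L=–, R=–
  1: L=–, R=26
  26: L=11, R=27
  11: L=10, R=21
  31: L=–, R=32
  21: L=17, R=23
  37: L=–, R=–
  17: L=14, R=–
  23: L=–, R=–
  10: L=2, R=–
  2: L=–, R=3
  32: L=–, R=33
  3: L=–, R=5
  33: L=–, R=–
  5: L=–, R=–
  14: L=–, R=–
  27: L=–, R=–

26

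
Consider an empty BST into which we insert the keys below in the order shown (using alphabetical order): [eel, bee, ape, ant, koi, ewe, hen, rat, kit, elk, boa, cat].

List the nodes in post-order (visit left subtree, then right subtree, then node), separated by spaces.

eel: root
bee: left child of eel (depth 1)
ape: left child of bee (depth 2)
ant: left child of ape (depth 3)
koi: right child of eel (depth 1)
ewe: left child of koi (depth 2)
hen: right child of ewe (depth 3)
rat: right child of koi (depth 2)
kit: right child of hen (depth 4)
elk: left child of ewe (depth 3)
boa: right child of bee (depth 2)
cat: right child of boa (depth 3)

ant ape cat boa bee elk kit hen ewe rat koi eel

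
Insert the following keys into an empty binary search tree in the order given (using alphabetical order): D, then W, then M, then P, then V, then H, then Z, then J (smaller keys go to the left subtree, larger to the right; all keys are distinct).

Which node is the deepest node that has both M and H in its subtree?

M

Insert D: tree is empty, so D becomes the root.
Insert W: W > D → go right. Place as right child of D.
Insert M: M > D → go right; M < W → go left. Place as left child of W.
Insert P: P > D → go right; P < W → go left; P > M → go right. Place as right child of M.
Insert V: V > D → go right; V < W → go left; V > M → go right; V > P → go right. Place as right child of P.
Insert H: H > D → go right; H < W → go left; H < M → go left. Place as left child of M.
Insert Z: Z > D → go right; Z > W → go right. Place as right child of W.
Insert J: J > D → go right; J < W → go left; J < M → go left; J > H → go right. Place as right child of H.

Path to M: D → W → M
Path to H: D → W → M → H
M lies on both paths and is an ancestor of the other node.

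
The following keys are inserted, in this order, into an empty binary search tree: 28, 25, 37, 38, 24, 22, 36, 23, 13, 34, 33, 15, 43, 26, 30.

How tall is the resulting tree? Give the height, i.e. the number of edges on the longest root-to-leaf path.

Resulting structure (node: left, right):
  28: L=25, R=37
  25: L=24, R=26
  37: L=36, R=38
  38: L=–, R=43
  24: L=22, R=–
  22: L=13, R=23
  36: L=34, R=–
  23: L=–, R=–
  13: L=–, R=15
  34: L=33, R=–
  33: L=30, R=–
  15: L=–, R=–
  43: L=–, R=–
  26: L=–, R=–
  30: L=–, R=–

The deepest node is 15 at depth 5.

5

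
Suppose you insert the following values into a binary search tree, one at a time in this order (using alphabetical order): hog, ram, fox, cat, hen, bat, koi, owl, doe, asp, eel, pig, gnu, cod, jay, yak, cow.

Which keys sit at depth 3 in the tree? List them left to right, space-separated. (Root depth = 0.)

hog: root
ram: right child of hog (depth 1)
fox: left child of hog (depth 1)
cat: left child of fox (depth 2)
hen: right child of fox (depth 2)
bat: left child of cat (depth 3)
koi: left child of ram (depth 2)
owl: right child of koi (depth 3)
doe: right child of cat (depth 3)
asp: left child of bat (depth 4)
eel: right child of doe (depth 4)
pig: right child of owl (depth 4)
gnu: left child of hen (depth 3)
cod: left child of doe (depth 4)
jay: left child of koi (depth 3)
yak: right child of ram (depth 2)
cow: right child of cod (depth 5)

bat doe gnu jay owl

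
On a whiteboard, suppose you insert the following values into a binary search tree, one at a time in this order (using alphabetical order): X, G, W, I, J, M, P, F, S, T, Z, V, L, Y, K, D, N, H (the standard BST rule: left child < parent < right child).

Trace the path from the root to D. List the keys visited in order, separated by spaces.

X G F D

X: root
G: left child of X (depth 1)
W: right child of G (depth 2)
I: left child of W (depth 3)
J: right child of I (depth 4)
M: right child of J (depth 5)
P: right child of M (depth 6)
F: left child of G (depth 2)
S: right child of P (depth 7)
T: right child of S (depth 8)
Z: right child of X (depth 1)
V: right child of T (depth 9)
L: left child of M (depth 6)
Y: left child of Z (depth 2)
K: left child of L (depth 7)
D: left child of F (depth 3)
N: left child of P (depth 7)
H: left child of I (depth 4)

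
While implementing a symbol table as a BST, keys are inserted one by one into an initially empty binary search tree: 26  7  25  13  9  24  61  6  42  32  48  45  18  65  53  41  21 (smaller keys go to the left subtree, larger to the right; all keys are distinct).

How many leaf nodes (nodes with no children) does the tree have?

Resulting structure (node: left, right):
  26: L=7, R=61
  7: L=6, R=25
  25: L=13, R=–
  13: L=9, R=24
  9: L=–, R=–
  24: L=18, R=–
  61: L=42, R=65
  6: L=–, R=–
  42: L=32, R=48
  32: L=–, R=41
  48: L=45, R=53
  45: L=–, R=–
  18: L=–, R=21
  65: L=–, R=–
  53: L=–, R=–
  41: L=–, R=–
  21: L=–, R=–

Leaves: 6, 9, 21, 41, 45, 53, 65 — 7 in total.

7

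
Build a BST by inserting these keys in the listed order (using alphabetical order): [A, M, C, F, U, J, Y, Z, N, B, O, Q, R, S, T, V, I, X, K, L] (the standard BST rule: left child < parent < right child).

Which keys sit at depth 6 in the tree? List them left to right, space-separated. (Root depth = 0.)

L R

A: root
M: right child of A (depth 1)
C: left child of M (depth 2)
F: right child of C (depth 3)
U: right child of M (depth 2)
J: right child of F (depth 4)
Y: right child of U (depth 3)
Z: right child of Y (depth 4)
N: left child of U (depth 3)
B: left child of C (depth 3)
O: right child of N (depth 4)
Q: right child of O (depth 5)
R: right child of Q (depth 6)
S: right child of R (depth 7)
T: right child of S (depth 8)
V: left child of Y (depth 4)
I: left child of J (depth 5)
X: right child of V (depth 5)
K: right child of J (depth 5)
L: right child of K (depth 6)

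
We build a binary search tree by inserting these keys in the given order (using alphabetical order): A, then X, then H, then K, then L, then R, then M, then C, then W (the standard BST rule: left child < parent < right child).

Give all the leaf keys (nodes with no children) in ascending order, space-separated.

Insert A: tree is empty, so A becomes the root.
Insert X: X > A → go right. Place as right child of A.
Insert H: H > A → go right; H < X → go left. Place as left child of X.
Insert K: K > A → go right; K < X → go left; K > H → go right. Place as right child of H.
Insert L: L > A → go right; L < X → go left; L > H → go right; L > K → go right. Place as right child of K.
Insert R: R > A → go right; R < X → go left; R > H → go right; R > K → go right; R > L → go right. Place as right child of L.
Insert M: M > A → go right; M < X → go left; M > H → go right; M > K → go right; M > L → go right; M < R → go left. Place as left child of R.
Insert C: C > A → go right; C < X → go left; C < H → go left. Place as left child of H.
Insert W: W > A → go right; W < X → go left; W > H → go right; W > K → go right; W > L → go right; W > R → go right. Place as right child of R.

C M W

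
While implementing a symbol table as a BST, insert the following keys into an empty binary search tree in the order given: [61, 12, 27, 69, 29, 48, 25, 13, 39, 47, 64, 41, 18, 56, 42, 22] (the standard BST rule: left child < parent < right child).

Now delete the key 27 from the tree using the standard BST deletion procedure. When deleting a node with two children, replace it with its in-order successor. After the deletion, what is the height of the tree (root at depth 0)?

7

Resulting structure (node: left, right):
  61: L=12, R=69
  12: L=–, R=27
  27: L=25, R=29
  69: L=64, R=–
  29: L=–, R=48
  48: L=39, R=56
  25: L=13, R=–
  13: L=–, R=18
  39: L=–, R=47
  47: L=41, R=–
  64: L=–, R=–
  41: L=–, R=42
  18: L=–, R=22
  56: L=–, R=–
  42: L=–, R=–
  22: L=–, R=–

Delete 27 (two children — replace with in-order successor).
After deletion, deepest node is 42 at depth 7.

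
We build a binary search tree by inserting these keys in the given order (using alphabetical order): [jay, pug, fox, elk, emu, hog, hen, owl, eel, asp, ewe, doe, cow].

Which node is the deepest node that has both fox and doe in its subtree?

fox

Resulting structure (node: left, right):
  jay: L=fox, R=pug
  pug: L=owl, R=–
  fox: L=elk, R=hog
  elk: L=eel, R=emu
  emu: L=–, R=ewe
  hog: L=hen, R=–
  hen: L=–, R=–
  owl: L=–, R=–
  eel: L=asp, R=–
  asp: L=–, R=doe
  ewe: L=–, R=–
  doe: L=cow, R=–
  cow: L=–, R=–

Path to fox: jay → fox
Path to doe: jay → fox → elk → eel → asp → doe
fox lies on both paths and is an ancestor of the other node.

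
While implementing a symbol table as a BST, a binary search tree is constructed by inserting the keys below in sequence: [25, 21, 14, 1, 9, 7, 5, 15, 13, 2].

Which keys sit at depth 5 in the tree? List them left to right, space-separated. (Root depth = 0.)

7 13

25: root
21: left child of 25 (depth 1)
14: left child of 21 (depth 2)
1: left child of 14 (depth 3)
9: right child of 1 (depth 4)
7: left child of 9 (depth 5)
5: left child of 7 (depth 6)
15: right child of 14 (depth 3)
13: right child of 9 (depth 5)
2: left child of 5 (depth 7)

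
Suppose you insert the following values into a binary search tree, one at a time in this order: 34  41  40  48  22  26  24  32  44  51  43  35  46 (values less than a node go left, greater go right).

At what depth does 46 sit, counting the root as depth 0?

34: root
41: right child of 34 (depth 1)
40: left child of 41 (depth 2)
48: right child of 41 (depth 2)
22: left child of 34 (depth 1)
26: right child of 22 (depth 2)
24: left child of 26 (depth 3)
32: right child of 26 (depth 3)
44: left child of 48 (depth 3)
51: right child of 48 (depth 3)
43: left child of 44 (depth 4)
35: left child of 40 (depth 3)
46: right child of 44 (depth 4)

Path to 46: 34 → 41 → 48 → 44 → 46, which is 4 edges.

4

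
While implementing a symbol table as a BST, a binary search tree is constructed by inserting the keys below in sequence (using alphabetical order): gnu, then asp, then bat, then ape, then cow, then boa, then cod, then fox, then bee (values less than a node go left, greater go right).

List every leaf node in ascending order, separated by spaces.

Resulting structure (node: left, right):
  gnu: L=asp, R=–
  asp: L=ape, R=bat
  bat: L=–, R=cow
  ape: L=–, R=–
  cow: L=boa, R=fox
  boa: L=bee, R=cod
  cod: L=–, R=–
  fox: L=–, R=–
  bee: L=–, R=–

ape bee cod fox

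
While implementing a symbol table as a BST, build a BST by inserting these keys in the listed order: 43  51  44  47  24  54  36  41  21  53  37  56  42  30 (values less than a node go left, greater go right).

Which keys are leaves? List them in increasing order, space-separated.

21 30 37 42 47 53 56

43: root
51: right child of 43 (depth 1)
44: left child of 51 (depth 2)
47: right child of 44 (depth 3)
24: left child of 43 (depth 1)
54: right child of 51 (depth 2)
36: right child of 24 (depth 2)
41: right child of 36 (depth 3)
21: left child of 24 (depth 2)
53: left child of 54 (depth 3)
37: left child of 41 (depth 4)
56: right child of 54 (depth 3)
42: right child of 41 (depth 4)
30: left child of 36 (depth 3)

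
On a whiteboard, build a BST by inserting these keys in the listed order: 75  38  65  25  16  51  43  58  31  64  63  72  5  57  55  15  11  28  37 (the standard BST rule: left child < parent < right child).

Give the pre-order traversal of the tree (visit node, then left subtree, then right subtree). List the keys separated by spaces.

75 38 25 16 5 15 11 31 28 37 65 51 43 58 57 55 64 63 72

Insert 75: tree is empty, so 75 becomes the root.
Insert 38: 38 < 75 → go left. Place as left child of 75.
Insert 65: 65 < 75 → go left; 65 > 38 → go right. Place as right child of 38.
Insert 25: 25 < 75 → go left; 25 < 38 → go left. Place as left child of 38.
Insert 16: 16 < 75 → go left; 16 < 38 → go left; 16 < 25 → go left. Place as left child of 25.
Insert 51: 51 < 75 → go left; 51 > 38 → go right; 51 < 65 → go left. Place as left child of 65.
Insert 43: 43 < 75 → go left; 43 > 38 → go right; 43 < 65 → go left; 43 < 51 → go left. Place as left child of 51.
Insert 58: 58 < 75 → go left; 58 > 38 → go right; 58 < 65 → go left; 58 > 51 → go right. Place as right child of 51.
Insert 31: 31 < 75 → go left; 31 < 38 → go left; 31 > 25 → go right. Place as right child of 25.
Insert 64: 64 < 75 → go left; 64 > 38 → go right; 64 < 65 → go left; 64 > 51 → go right; 64 > 58 → go right. Place as right child of 58.
Insert 63: 63 < 75 → go left; 63 > 38 → go right; 63 < 65 → go left; 63 > 51 → go right; 63 > 58 → go right; 63 < 64 → go left. Place as left child of 64.
Insert 72: 72 < 75 → go left; 72 > 38 → go right; 72 > 65 → go right. Place as right child of 65.
Insert 5: 5 < 75 → go left; 5 < 38 → go left; 5 < 25 → go left; 5 < 16 → go left. Place as left child of 16.
Insert 57: 57 < 75 → go left; 57 > 38 → go right; 57 < 65 → go left; 57 > 51 → go right; 57 < 58 → go left. Place as left child of 58.
Insert 55: 55 < 75 → go left; 55 > 38 → go right; 55 < 65 → go left; 55 > 51 → go right; 55 < 58 → go left; 55 < 57 → go left. Place as left child of 57.
Insert 15: 15 < 75 → go left; 15 < 38 → go left; 15 < 25 → go left; 15 < 16 → go left; 15 > 5 → go right. Place as right child of 5.
Insert 11: 11 < 75 → go left; 11 < 38 → go left; 11 < 25 → go left; 11 < 16 → go left; 11 > 5 → go right; 11 < 15 → go left. Place as left child of 15.
Insert 28: 28 < 75 → go left; 28 < 38 → go left; 28 > 25 → go right; 28 < 31 → go left. Place as left child of 31.
Insert 37: 37 < 75 → go left; 37 < 38 → go left; 37 > 25 → go right; 37 > 31 → go right. Place as right child of 31.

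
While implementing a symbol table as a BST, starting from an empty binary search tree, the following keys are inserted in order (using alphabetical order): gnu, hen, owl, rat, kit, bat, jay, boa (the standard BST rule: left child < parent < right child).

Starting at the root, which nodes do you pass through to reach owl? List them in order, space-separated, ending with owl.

Insert gnu: tree is empty, so gnu becomes the root.
Insert hen: hen > gnu → go right. Place as right child of gnu.
Insert owl: owl > gnu → go right; owl > hen → go right. Place as right child of hen.
Insert rat: rat > gnu → go right; rat > hen → go right; rat > owl → go right. Place as right child of owl.
Insert kit: kit > gnu → go right; kit > hen → go right; kit < owl → go left. Place as left child of owl.
Insert bat: bat < gnu → go left. Place as left child of gnu.
Insert jay: jay > gnu → go right; jay > hen → go right; jay < owl → go left; jay < kit → go left. Place as left child of kit.
Insert boa: boa < gnu → go left; boa > bat → go right. Place as right child of bat.

gnu hen owl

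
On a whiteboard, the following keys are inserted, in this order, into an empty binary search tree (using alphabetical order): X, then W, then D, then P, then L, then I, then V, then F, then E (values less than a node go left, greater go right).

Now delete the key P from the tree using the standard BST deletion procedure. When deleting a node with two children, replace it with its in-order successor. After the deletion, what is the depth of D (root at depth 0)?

2

Resulting structure (node: left, right):
  X: L=W, R=–
  W: L=D, R=–
  D: L=–, R=P
  P: L=L, R=V
  L: L=I, R=–
  I: L=F, R=–
  V: L=–, R=–
  F: L=E, R=–
  E: L=–, R=–

Delete P (two children — replace with in-order successor).
After deletion, path to D: X → W → D.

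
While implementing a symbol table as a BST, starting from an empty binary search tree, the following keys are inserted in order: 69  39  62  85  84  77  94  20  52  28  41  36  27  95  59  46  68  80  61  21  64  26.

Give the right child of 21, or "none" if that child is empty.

69: root
39: left child of 69 (depth 1)
62: right child of 39 (depth 2)
85: right child of 69 (depth 1)
84: left child of 85 (depth 2)
77: left child of 84 (depth 3)
94: right child of 85 (depth 2)
20: left child of 39 (depth 2)
52: left child of 62 (depth 3)
28: right child of 20 (depth 3)
41: left child of 52 (depth 4)
36: right child of 28 (depth 4)
27: left child of 28 (depth 4)
95: right child of 94 (depth 3)
59: right child of 52 (depth 4)
46: right child of 41 (depth 5)
68: right child of 62 (depth 3)
80: right child of 77 (depth 4)
61: right child of 59 (depth 5)
21: left child of 27 (depth 5)
64: left child of 68 (depth 4)
26: right child of 21 (depth 6)

26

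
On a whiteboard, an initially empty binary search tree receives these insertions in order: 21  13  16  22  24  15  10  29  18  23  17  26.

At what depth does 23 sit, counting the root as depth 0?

3

21: root
13: left child of 21 (depth 1)
16: right child of 13 (depth 2)
22: right child of 21 (depth 1)
24: right child of 22 (depth 2)
15: left child of 16 (depth 3)
10: left child of 13 (depth 2)
29: right child of 24 (depth 3)
18: right child of 16 (depth 3)
23: left child of 24 (depth 3)
17: left child of 18 (depth 4)
26: left child of 29 (depth 4)

Path to 23: 21 → 22 → 24 → 23, which is 3 edges.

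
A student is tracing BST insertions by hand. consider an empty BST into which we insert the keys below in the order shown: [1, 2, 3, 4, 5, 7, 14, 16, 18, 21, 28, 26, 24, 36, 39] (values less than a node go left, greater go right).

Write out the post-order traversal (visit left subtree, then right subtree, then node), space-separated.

1: root
2: right child of 1 (depth 1)
3: right child of 2 (depth 2)
4: right child of 3 (depth 3)
5: right child of 4 (depth 4)
7: right child of 5 (depth 5)
14: right child of 7 (depth 6)
16: right child of 14 (depth 7)
18: right child of 16 (depth 8)
21: right child of 18 (depth 9)
28: right child of 21 (depth 10)
26: left child of 28 (depth 11)
24: left child of 26 (depth 12)
36: right child of 28 (depth 11)
39: right child of 36 (depth 12)

24 26 39 36 28 21 18 16 14 7 5 4 3 2 1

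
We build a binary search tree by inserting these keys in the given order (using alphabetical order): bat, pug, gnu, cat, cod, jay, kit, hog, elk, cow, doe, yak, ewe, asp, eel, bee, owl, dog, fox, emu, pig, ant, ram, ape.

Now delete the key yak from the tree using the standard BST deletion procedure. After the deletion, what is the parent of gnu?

pug

bat: root
pug: right child of bat (depth 1)
gnu: left child of pug (depth 2)
cat: left child of gnu (depth 3)
cod: right child of cat (depth 4)
jay: right child of gnu (depth 3)
kit: right child of jay (depth 4)
hog: left child of jay (depth 4)
elk: right child of cod (depth 5)
cow: left child of elk (depth 6)
doe: right child of cow (depth 7)
yak: right child of pug (depth 2)
ewe: right child of elk (depth 6)
asp: left child of bat (depth 1)
eel: right child of doe (depth 8)
bee: left child of cat (depth 4)
owl: right child of kit (depth 5)
dog: left child of eel (depth 9)
fox: right child of ewe (depth 7)
emu: left child of ewe (depth 7)
pig: right child of owl (depth 6)
ant: left child of asp (depth 2)
ram: left child of yak (depth 3)
ape: right child of ant (depth 3)

Delete yak (at most one child — splice it out).
After deletion, gnu's parent is pug.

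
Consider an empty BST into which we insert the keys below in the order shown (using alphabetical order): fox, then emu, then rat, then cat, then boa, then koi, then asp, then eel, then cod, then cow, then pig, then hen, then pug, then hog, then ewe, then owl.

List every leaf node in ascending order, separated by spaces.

Resulting structure (node: left, right):
  fox: L=emu, R=rat
  emu: L=cat, R=ewe
  rat: L=koi, R=–
  cat: L=boa, R=eel
  boa: L=asp, R=–
  koi: L=hen, R=pig
  asp: L=–, R=–
  eel: L=cod, R=–
  cod: L=–, R=cow
  cow: L=–, R=–
  pig: L=owl, R=pug
  hen: L=–, R=hog
  pug: L=–, R=–
  hog: L=–, R=–
  ewe: L=–, R=–
  owl: L=–, R=–

asp cow ewe hog owl pug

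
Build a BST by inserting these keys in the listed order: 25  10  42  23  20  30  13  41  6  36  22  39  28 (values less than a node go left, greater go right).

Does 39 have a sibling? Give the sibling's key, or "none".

Resulting structure (node: left, right):
  25: L=10, R=42
  10: L=6, R=23
  42: L=30, R=–
  23: L=20, R=–
  20: L=13, R=22
  30: L=28, R=41
  13: L=–, R=–
  41: L=36, R=–
  6: L=–, R=–
  36: L=–, R=39
  22: L=–, R=–
  39: L=–, R=–
  28: L=–, R=–

39's parent is 36, which has only one child.

none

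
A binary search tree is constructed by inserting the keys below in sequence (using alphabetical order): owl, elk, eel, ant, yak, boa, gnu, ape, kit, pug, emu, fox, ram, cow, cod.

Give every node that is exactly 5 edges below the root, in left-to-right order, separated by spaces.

Insert owl: tree is empty, so owl becomes the root.
Insert elk: elk < owl → go left. Place as left child of owl.
Insert eel: eel < owl → go left; eel < elk → go left. Place as left child of elk.
Insert ant: ant < owl → go left; ant < elk → go left; ant < eel → go left. Place as left child of eel.
Insert yak: yak > owl → go right. Place as right child of owl.
Insert boa: boa < owl → go left; boa < elk → go left; boa < eel → go left; boa > ant → go right. Place as right child of ant.
Insert gnu: gnu < owl → go left; gnu > elk → go right. Place as right child of elk.
Insert ape: ape < owl → go left; ape < elk → go left; ape < eel → go left; ape > ant → go right; ape < boa → go left. Place as left child of boa.
Insert kit: kit < owl → go left; kit > elk → go right; kit > gnu → go right. Place as right child of gnu.
Insert pug: pug > owl → go right; pug < yak → go left. Place as left child of yak.
Insert emu: emu < owl → go left; emu > elk → go right; emu < gnu → go left. Place as left child of gnu.
Insert fox: fox < owl → go left; fox > elk → go right; fox < gnu → go left; fox > emu → go right. Place as right child of emu.
Insert ram: ram > owl → go right; ram < yak → go left; ram > pug → go right. Place as right child of pug.
Insert cow: cow < owl → go left; cow < elk → go left; cow < eel → go left; cow > ant → go right; cow > boa → go right. Place as right child of boa.
Insert cod: cod < owl → go left; cod < elk → go left; cod < eel → go left; cod > ant → go right; cod > boa → go right; cod < cow → go left. Place as left child of cow.

ape cow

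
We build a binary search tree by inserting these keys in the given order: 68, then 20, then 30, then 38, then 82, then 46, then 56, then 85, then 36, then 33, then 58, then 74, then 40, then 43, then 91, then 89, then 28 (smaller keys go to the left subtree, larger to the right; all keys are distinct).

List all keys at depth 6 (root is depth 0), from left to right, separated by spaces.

43 58

Insert 68: tree is empty, so 68 becomes the root.
Insert 20: 20 < 68 → go left. Place as left child of 68.
Insert 30: 30 < 68 → go left; 30 > 20 → go right. Place as right child of 20.
Insert 38: 38 < 68 → go left; 38 > 20 → go right; 38 > 30 → go right. Place as right child of 30.
Insert 82: 82 > 68 → go right. Place as right child of 68.
Insert 46: 46 < 68 → go left; 46 > 20 → go right; 46 > 30 → go right; 46 > 38 → go right. Place as right child of 38.
Insert 56: 56 < 68 → go left; 56 > 20 → go right; 56 > 30 → go right; 56 > 38 → go right; 56 > 46 → go right. Place as right child of 46.
Insert 85: 85 > 68 → go right; 85 > 82 → go right. Place as right child of 82.
Insert 36: 36 < 68 → go left; 36 > 20 → go right; 36 > 30 → go right; 36 < 38 → go left. Place as left child of 38.
Insert 33: 33 < 68 → go left; 33 > 20 → go right; 33 > 30 → go right; 33 < 38 → go left; 33 < 36 → go left. Place as left child of 36.
Insert 58: 58 < 68 → go left; 58 > 20 → go right; 58 > 30 → go right; 58 > 38 → go right; 58 > 46 → go right; 58 > 56 → go right. Place as right child of 56.
Insert 74: 74 > 68 → go right; 74 < 82 → go left. Place as left child of 82.
Insert 40: 40 < 68 → go left; 40 > 20 → go right; 40 > 30 → go right; 40 > 38 → go right; 40 < 46 → go left. Place as left child of 46.
Insert 43: 43 < 68 → go left; 43 > 20 → go right; 43 > 30 → go right; 43 > 38 → go right; 43 < 46 → go left; 43 > 40 → go right. Place as right child of 40.
Insert 91: 91 > 68 → go right; 91 > 82 → go right; 91 > 85 → go right. Place as right child of 85.
Insert 89: 89 > 68 → go right; 89 > 82 → go right; 89 > 85 → go right; 89 < 91 → go left. Place as left child of 91.
Insert 28: 28 < 68 → go left; 28 > 20 → go right; 28 < 30 → go left. Place as left child of 30.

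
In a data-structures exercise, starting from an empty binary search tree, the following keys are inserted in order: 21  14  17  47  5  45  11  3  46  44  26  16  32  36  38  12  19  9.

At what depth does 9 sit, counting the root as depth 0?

21: root
14: left child of 21 (depth 1)
17: right child of 14 (depth 2)
47: right child of 21 (depth 1)
5: left child of 14 (depth 2)
45: left child of 47 (depth 2)
11: right child of 5 (depth 3)
3: left child of 5 (depth 3)
46: right child of 45 (depth 3)
44: left child of 45 (depth 3)
26: left child of 44 (depth 4)
16: left child of 17 (depth 3)
32: right child of 26 (depth 5)
36: right child of 32 (depth 6)
38: right child of 36 (depth 7)
12: right child of 11 (depth 4)
19: right child of 17 (depth 3)
9: left child of 11 (depth 4)

Path to 9: 21 → 14 → 5 → 11 → 9, which is 4 edges.

4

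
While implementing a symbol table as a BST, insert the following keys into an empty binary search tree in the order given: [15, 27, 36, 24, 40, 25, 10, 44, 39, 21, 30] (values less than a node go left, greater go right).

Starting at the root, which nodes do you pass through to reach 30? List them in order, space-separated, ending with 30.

15 27 36 30

Resulting structure (node: left, right):
  15: L=10, R=27
  27: L=24, R=36
  36: L=30, R=40
  24: L=21, R=25
  40: L=39, R=44
  25: L=–, R=–
  10: L=–, R=–
  44: L=–, R=–
  39: L=–, R=–
  21: L=–, R=–
  30: L=–, R=–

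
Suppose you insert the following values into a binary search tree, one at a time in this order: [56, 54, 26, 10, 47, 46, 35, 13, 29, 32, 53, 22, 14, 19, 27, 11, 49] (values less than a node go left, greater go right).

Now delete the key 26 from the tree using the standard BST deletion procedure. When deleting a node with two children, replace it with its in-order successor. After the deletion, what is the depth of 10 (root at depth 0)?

3

Resulting structure (node: left, right):
  56: L=54, R=–
  54: L=26, R=–
  26: L=10, R=47
  10: L=–, R=13
  47: L=46, R=53
  46: L=35, R=–
  35: L=29, R=–
  13: L=11, R=22
  29: L=27, R=32
  32: L=–, R=–
  53: L=49, R=–
  22: L=14, R=–
  14: L=–, R=19
  19: L=–, R=–
  27: L=–, R=–
  11: L=–, R=–
  49: L=–, R=–

Delete 26 (two children — replace with in-order successor).
After deletion, path to 10: 56 → 54 → 27 → 10.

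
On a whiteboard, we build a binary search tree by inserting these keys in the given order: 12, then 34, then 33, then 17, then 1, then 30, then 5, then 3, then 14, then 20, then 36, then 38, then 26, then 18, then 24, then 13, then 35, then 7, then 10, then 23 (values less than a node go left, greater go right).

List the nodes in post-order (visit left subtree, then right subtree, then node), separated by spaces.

3 10 7 5 1 13 14 18 23 24 26 20 30 17 33 35 38 36 34 12

12: root
34: right child of 12 (depth 1)
33: left child of 34 (depth 2)
17: left child of 33 (depth 3)
1: left child of 12 (depth 1)
30: right child of 17 (depth 4)
5: right child of 1 (depth 2)
3: left child of 5 (depth 3)
14: left child of 17 (depth 4)
20: left child of 30 (depth 5)
36: right child of 34 (depth 2)
38: right child of 36 (depth 3)
26: right child of 20 (depth 6)
18: left child of 20 (depth 6)
24: left child of 26 (depth 7)
13: left child of 14 (depth 5)
35: left child of 36 (depth 3)
7: right child of 5 (depth 3)
10: right child of 7 (depth 4)
23: left child of 24 (depth 8)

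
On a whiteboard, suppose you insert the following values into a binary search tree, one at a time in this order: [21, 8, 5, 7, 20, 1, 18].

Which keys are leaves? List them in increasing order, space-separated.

Insert 21: tree is empty, so 21 becomes the root.
Insert 8: 8 < 21 → go left. Place as left child of 21.
Insert 5: 5 < 21 → go left; 5 < 8 → go left. Place as left child of 8.
Insert 7: 7 < 21 → go left; 7 < 8 → go left; 7 > 5 → go right. Place as right child of 5.
Insert 20: 20 < 21 → go left; 20 > 8 → go right. Place as right child of 8.
Insert 1: 1 < 21 → go left; 1 < 8 → go left; 1 < 5 → go left. Place as left child of 5.
Insert 18: 18 < 21 → go left; 18 > 8 → go right; 18 < 20 → go left. Place as left child of 20.

1 7 18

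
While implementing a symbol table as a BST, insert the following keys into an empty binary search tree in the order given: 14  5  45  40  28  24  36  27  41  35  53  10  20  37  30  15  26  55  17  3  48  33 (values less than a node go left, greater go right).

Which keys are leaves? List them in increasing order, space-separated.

Insert 14: tree is empty, so 14 becomes the root.
Insert 5: 5 < 14 → go left. Place as left child of 14.
Insert 45: 45 > 14 → go right. Place as right child of 14.
Insert 40: 40 > 14 → go right; 40 < 45 → go left. Place as left child of 45.
Insert 28: 28 > 14 → go right; 28 < 45 → go left; 28 < 40 → go left. Place as left child of 40.
Insert 24: 24 > 14 → go right; 24 < 45 → go left; 24 < 40 → go left; 24 < 28 → go left. Place as left child of 28.
Insert 36: 36 > 14 → go right; 36 < 45 → go left; 36 < 40 → go left; 36 > 28 → go right. Place as right child of 28.
Insert 27: 27 > 14 → go right; 27 < 45 → go left; 27 < 40 → go left; 27 < 28 → go left; 27 > 24 → go right. Place as right child of 24.
Insert 41: 41 > 14 → go right; 41 < 45 → go left; 41 > 40 → go right. Place as right child of 40.
Insert 35: 35 > 14 → go right; 35 < 45 → go left; 35 < 40 → go left; 35 > 28 → go right; 35 < 36 → go left. Place as left child of 36.
Insert 53: 53 > 14 → go right; 53 > 45 → go right. Place as right child of 45.
Insert 10: 10 < 14 → go left; 10 > 5 → go right. Place as right child of 5.
Insert 20: 20 > 14 → go right; 20 < 45 → go left; 20 < 40 → go left; 20 < 28 → go left; 20 < 24 → go left. Place as left child of 24.
Insert 37: 37 > 14 → go right; 37 < 45 → go left; 37 < 40 → go left; 37 > 28 → go right; 37 > 36 → go right. Place as right child of 36.
Insert 30: 30 > 14 → go right; 30 < 45 → go left; 30 < 40 → go left; 30 > 28 → go right; 30 < 36 → go left; 30 < 35 → go left. Place as left child of 35.
Insert 15: 15 > 14 → go right; 15 < 45 → go left; 15 < 40 → go left; 15 < 28 → go left; 15 < 24 → go left; 15 < 20 → go left. Place as left child of 20.
Insert 26: 26 > 14 → go right; 26 < 45 → go left; 26 < 40 → go left; 26 < 28 → go left; 26 > 24 → go right; 26 < 27 → go left. Place as left child of 27.
Insert 55: 55 > 14 → go right; 55 > 45 → go right; 55 > 53 → go right. Place as right child of 53.
Insert 17: 17 > 14 → go right; 17 < 45 → go left; 17 < 40 → go left; 17 < 28 → go left; 17 < 24 → go left; 17 < 20 → go left; 17 > 15 → go right. Place as right child of 15.
Insert 3: 3 < 14 → go left; 3 < 5 → go left. Place as left child of 5.
Insert 48: 48 > 14 → go right; 48 > 45 → go right; 48 < 53 → go left. Place as left child of 53.
Insert 33: 33 > 14 → go right; 33 < 45 → go left; 33 < 40 → go left; 33 > 28 → go right; 33 < 36 → go left; 33 < 35 → go left; 33 > 30 → go right. Place as right child of 30.

3 10 17 26 33 37 41 48 55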